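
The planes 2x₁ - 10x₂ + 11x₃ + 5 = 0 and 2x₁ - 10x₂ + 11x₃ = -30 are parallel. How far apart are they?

5/3

With common normal n = (2, -10, 11) (|n| = 15), the distance is |(-5) − (-30)|/|n| = 25/15 = 5/3.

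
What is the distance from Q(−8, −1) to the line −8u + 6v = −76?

d = |(-8)·(-8) + 6·(-1) − (-76)| / √(64 + 36) = |134|/10 = 67/5.

67/5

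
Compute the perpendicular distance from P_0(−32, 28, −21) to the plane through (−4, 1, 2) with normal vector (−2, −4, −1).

29/√21

The plane has equation n·(r − (−4, 1, 2)) = 0, i.e. n·r = 2.
Then n·(−32, 28, −21) − 2 = −29.
|n| = √(4 + 16 + 1) = √21, so the distance is |-29|/√21 = 29/√21.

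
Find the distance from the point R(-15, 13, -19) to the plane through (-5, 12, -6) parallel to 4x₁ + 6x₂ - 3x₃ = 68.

5/√61

Parallel planes share the normal n = (4, 6, -3); since (-5, 12, -6) lies on the plane, its equation is 4x₁ + 6x₂ - 3x₃ = 70.
d = |4·(-15) + 6·13 + (-3)·(-19) − 70| / √(16 + 36 + 9) = |5| / √61 = 5/√61.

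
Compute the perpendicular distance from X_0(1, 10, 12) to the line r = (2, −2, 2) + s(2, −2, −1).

√101

Direction vector d = (2, −2, −1).
AP = (−1, 12, 10), and AP × d = (8, 19, −22).
|AP × d|² = 909 and |d|² = 9, so the distance is √(909/9) = √101.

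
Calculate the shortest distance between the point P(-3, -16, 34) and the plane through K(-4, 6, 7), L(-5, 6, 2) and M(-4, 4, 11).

22/√30

KL = (-1, 0, -5) and KM = (0, -2, 4), so a normal is n = KL × KM = (-10, 4, 2).
d = |(-10)·(-3) + 4·(-16) + 2·34 − 78| / √(100 + 16 + 4) = |-44| / (2√30) = 22/√30.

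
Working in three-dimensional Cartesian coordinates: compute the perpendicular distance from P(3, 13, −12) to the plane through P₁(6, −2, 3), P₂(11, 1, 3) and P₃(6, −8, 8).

P₁P₂ = (5, 3, 0) and P₁P₃ = (0, −6, 5), so a normal is n = P₁P₂ × P₁P₃ = (15, −25, −30).
n = (15, −25, −30); n·P − 50 = 30; |n| = 5√70; distance = 30/(5√70) = 3√70/35.

3√70/35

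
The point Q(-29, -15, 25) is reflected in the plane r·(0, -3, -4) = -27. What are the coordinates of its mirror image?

With n = (0, -3, -4), the signed offset is (n·Q − (-27))/|n|² = -28/25.
Q' = Q − 2t·n = (-29, -15, 25) − (-56/25)·(0, -3, -4) = (-29, -543/25, 401/25).

(-29, -543/25, 401/25)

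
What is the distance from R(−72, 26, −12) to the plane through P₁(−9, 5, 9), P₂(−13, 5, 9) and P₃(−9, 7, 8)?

21√5/5

P₁P₂ = (−4, 0, 0) and P₁P₃ = (0, 2, −1), so a normal is n = P₁P₂ × P₁P₃ = (0, −4, −8).
Then n·(−72, 26, −12) − (−92) = 84.
|n| = √(0 + 16 + 64) = 4√5, so the distance is |84|/(4√5) = 21√5/5.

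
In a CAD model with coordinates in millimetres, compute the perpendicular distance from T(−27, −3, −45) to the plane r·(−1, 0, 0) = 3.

24

d = |(-1)·(-27) − 3| / √(1 + 0 + 0) = |24| / 1 = 24.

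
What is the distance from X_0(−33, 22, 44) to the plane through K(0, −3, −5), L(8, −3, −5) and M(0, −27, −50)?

KL = (8, 0, 0) and KM = (0, −24, −45), so a normal is n = KL × KM = (0, 360, −192).
Then n·(−33, 22, 44) − (−120) = −408.
|n| = √(0 + 129600 + 36864) = 408, so the distance is |-408|/408 = 1.

1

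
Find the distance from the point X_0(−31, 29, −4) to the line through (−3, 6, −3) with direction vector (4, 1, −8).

Direction vector d = (4, 1, −8).
AP = (−28, 23, −1), and AP × d = (−183, −228, −120).
|AP × d|² = 99873 and |d|² = 81, so the distance is √(99873/81) = √1233 = 3√137.

3√137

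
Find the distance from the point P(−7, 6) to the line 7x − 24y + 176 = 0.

The normal to the line is n = (7, −24) with |n| = 25.
|n·P − (-176)| = |-193 − (-176)| = 17, so the distance is 17/25.

17/25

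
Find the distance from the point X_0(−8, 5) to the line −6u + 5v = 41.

32/√61

d = |(-6)·(-8) + 5·5 − 41| / √(36 + 25) = |32|/√61 = 32/√61.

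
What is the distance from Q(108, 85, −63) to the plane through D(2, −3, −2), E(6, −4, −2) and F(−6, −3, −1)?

DE = (4, −1, 0) and DF = (−8, 0, 1), so a normal is n = DE × DF = (−1, −4, −8).
n = (−1, −4, −8); n·P − 26 = 30; |n| = 9; distance = 30/9 = 10/3.

10/3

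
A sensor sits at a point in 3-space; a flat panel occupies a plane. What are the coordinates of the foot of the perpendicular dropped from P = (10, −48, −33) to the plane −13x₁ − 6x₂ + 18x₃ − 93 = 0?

n = (−13, −6, 18), |n|² = 529, and n·P − 93 = -529.
t = -529/529 = -1, so the foot is P − t·n = (10, −48, −33) − (-1)·(−13, −6, 18) = (−3, −54, −15).

(-3, -54, -15)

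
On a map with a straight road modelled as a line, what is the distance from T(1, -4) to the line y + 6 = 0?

2

The normal to the line is n = (0, 1) with |n| = 1.
|n·T − (-6)| = |-4 − (-6)| = 2, so the distance is 2/1 = 2.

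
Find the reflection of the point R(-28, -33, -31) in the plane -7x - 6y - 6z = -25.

(42, 27, 29)

n = (-7, -6, -6), |n|² = 121, n·R − (-25) = 605, so t = 605/121 = 5.
Foot F = R − 5·n = (7, -3, -1); the reflection is 2F − R = (42, 27, 29).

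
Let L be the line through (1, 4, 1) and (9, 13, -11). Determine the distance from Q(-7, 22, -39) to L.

A direction vector is d = (8, 9, -12).
AP = (-8, 18, -40); AP·d = 578, |AP|² = 1988, |d|² = 289.
distance² = |AP|² − (AP·d)²/|d|² = 1988 − 334084/289 = 832, so the distance is 8√13.

8√13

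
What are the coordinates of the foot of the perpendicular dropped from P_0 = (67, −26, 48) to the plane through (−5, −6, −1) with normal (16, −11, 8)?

(3, 18, 16)

n = (16, −11, 8), |n|² = 441, and n·P_0 − (-22) = 1764.
t = 1764/441 = 4, so the foot is P_0 − t·n = (67, −26, 48) − 4·(16, −11, 8) = (3, 18, 16).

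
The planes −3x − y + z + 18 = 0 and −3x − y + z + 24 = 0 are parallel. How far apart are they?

Both planes have normal n = (−3, −1, 1), |n| = √11. Any point on the first plane is at distance |(-24) − (-18)|/|n| = 6/√11 from the second.

6/√11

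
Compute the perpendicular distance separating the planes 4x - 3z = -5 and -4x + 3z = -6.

Divide the second equation by -1 to match normals: 4x - 3z = 6.
Both planes have normal n = (4, 0, -3), |n| = 5. Any point on the first plane is at distance |6 − (-5)|/|n| = 11/5 from the second.

11/5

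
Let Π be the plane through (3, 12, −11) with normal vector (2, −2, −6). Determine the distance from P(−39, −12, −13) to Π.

12√11/11

The plane has equation n·(r − (3, 12, −11)) = 0, i.e. n·r = 48.
n = (2, −2, −6); n·P − 48 = -24; |n| = 2√11; distance = 24/(2√11) = 12√11/11.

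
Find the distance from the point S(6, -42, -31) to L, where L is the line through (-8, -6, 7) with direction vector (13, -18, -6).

Direction vector d = (13, -18, -6).
AP = (14, -36, -38), and AP × d = (-468, -410, 216).
|AP × d|² = 433780 and |d|² = 529, so the distance is √(433780/529) = √820 = 2√205.

2√205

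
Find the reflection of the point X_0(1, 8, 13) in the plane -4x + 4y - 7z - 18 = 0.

(-7, 16, -1)

With n = (-4, 4, -7), the signed offset is (n·X_0 − 18)/|n|² = -81/81 = -1.
X_0' = X_0 − 2t·n = (1, 8, 13) − (-2)·(-4, 4, -7) = (-7, 16, -1).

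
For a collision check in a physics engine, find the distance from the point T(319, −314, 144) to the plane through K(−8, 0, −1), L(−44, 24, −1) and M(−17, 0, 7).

KL = (−36, 24, 0) and KM = (−9, 0, 8), so a normal is n = KL × KM = (192, 288, 216).
Then n·(319, −314, 144) − (−1752) = 3672.
|n| = √(36864 + 82944 + 46656) = 408, so the distance is |3672|/408 = 9.

9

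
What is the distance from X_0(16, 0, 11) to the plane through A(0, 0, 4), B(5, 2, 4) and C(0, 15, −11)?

AB = (5, 2, 0) and AC = (0, 15, −15), so a normal is n = AB × AC = (−30, 75, 75).
Then n·(16, 0, 11) − 300 = 45.
|n| = √(900 + 5625 + 5625) = 45√6, so the distance is |45|/(45√6) = √6/6.

√6/6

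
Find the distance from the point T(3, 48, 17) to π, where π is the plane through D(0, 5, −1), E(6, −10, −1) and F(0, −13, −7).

DE = (6, −15, 0) and DF = (0, −18, −6), so a normal is n = DE × DF = (90, 36, −108).
d = |90·3 + 36·48 + (-108)·17 − 288| / √(8100 + 1296 + 11664) = |-126| / (18√65) = 7/√65.

7√65/65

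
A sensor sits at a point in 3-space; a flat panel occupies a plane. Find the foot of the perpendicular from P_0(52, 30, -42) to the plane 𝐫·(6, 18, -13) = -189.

(34, -24, -3)

The perpendicular from P_0 has direction n = (6, 18, -13): r = (52, 30, -42) + t(6, 18, -13).
Substitute into the plane: n·(P_0 + tn) = -189 gives 1398 + 529t = -189, so t = -3.
Foot = (52, 30, -42) + (-3)·(6, 18, -13) = (34, -24, -3).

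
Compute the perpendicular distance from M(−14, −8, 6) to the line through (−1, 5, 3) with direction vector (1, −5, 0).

9√3

Direction vector d = (1, −5, 0).
AP = (−13, −13, 3), and AP × d = (15, 3, 78).
|AP × d|² = 6318 and |d|² = 26, so the distance is √(6318/26) = √243 = 9√3.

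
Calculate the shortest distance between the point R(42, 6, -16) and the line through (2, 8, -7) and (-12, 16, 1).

A direction vector is d = (-14, 8, 8).
AP = (40, -2, -9); AP·d = -648, |AP|² = 1685, |d|² = 324.
distance² = |AP|² − (AP·d)²/|d|² = 1685 − 419904/324 = 389, so the distance is √389.

√389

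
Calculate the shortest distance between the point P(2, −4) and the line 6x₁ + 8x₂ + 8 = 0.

d = |6·2 + 8·(-4) − (-8)| / √(36 + 64) = |-12|/10 = 6/5.

6/5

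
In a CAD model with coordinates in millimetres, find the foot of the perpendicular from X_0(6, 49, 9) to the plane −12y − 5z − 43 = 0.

(6, 1, -11)

The perpendicular from X_0 has direction n = (0, −12, −5): r = (6, 49, 9) + t(0, −12, −5).
Substitute into the plane: n·(X_0 + tn) = 43 gives -633 + 169t = 43, so t = 4.
Foot = (6, 49, 9) + 4·(0, −12, −5) = (6, 1, −11).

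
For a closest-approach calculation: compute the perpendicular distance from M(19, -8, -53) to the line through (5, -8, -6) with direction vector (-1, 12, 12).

√1249

Direction vector d = (-1, 12, 12).
AP = (14, 0, -47); AP·d = -578, |AP|² = 2405, |d|² = 289.
distance² = |AP|² − (AP·d)²/|d|² = 2405 − 334084/289 = 1249, so the distance is √1249.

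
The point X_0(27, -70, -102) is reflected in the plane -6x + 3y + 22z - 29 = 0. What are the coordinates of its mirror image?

With n = (-6, 3, 22), the signed offset is (n·X_0 − 29)/|n|² = -2645/529 = -5.
X_0' = X_0 − 2t·n = (27, -70, -102) − (-10)·(-6, 3, 22) = (-33, -40, 118).

(-33, -40, 118)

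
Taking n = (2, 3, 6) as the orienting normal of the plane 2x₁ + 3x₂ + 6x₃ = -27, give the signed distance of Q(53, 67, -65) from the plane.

-8

n·Q − (-27) = -56.
|n| = 7, so the signed distance is -56/7 = -8.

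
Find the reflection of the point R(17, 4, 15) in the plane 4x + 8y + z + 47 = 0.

(1, -28, 11)

n = (4, 8, 1), |n|² = 81, n·R − (-47) = 162, so t = 162/81 = 2.
Foot F = R − 2·n = (9, −12, 13); the reflection is 2F − R = (1, −28, 11).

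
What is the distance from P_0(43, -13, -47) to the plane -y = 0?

13

Normal vector n = (0, -1, 0), and n·(43, -13, -47) - 0 = 13.
|n| = √(0 + 1 + 0) = 1, so the distance is |13|/1 = 13.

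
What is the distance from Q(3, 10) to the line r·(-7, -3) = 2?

53/√58

The normal to the line is n = (-7, -3) with |n| = √58.
|n·Q − 2| = |-51 − 2| = 53, so the distance is 53/√58.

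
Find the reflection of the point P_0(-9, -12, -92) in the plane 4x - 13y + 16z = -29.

(15, -90, 4)

n = (4, -13, 16), |n|² = 441, n·P_0 − (-29) = -1323, so t = -1323/441 = -3.
Foot F = P_0 − (-3)·n = (3, -51, -44); the reflection is 2F − P_0 = (15, -90, 4).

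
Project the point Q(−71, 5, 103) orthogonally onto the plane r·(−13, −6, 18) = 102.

(-6, 35, 13)

n = (−13, −6, 18), |n|² = 529, and n·Q − 102 = 2645.
t = 2645/529 = 5, so the foot is Q − t·n = (−71, 5, 103) − 5·(−13, −6, 18) = (−6, 35, 13).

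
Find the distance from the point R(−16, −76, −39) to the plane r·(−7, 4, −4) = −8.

n = (−7, 4, −4); n·P − (-8) = -28; |n| = 9; distance = 28/9.

28/9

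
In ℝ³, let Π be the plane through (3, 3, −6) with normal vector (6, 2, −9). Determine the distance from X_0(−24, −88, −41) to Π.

29/11

The plane has equation n·(r − (3, 3, −6)) = 0, i.e. n·r = 78.
n = (6, 2, −9); n·P − 78 = -29; |n| = 11; distance = 29/11.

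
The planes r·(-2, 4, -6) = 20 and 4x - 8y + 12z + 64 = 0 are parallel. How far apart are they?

Divide the second equation by -2 to match normals: -2x + 4y - 6z = 32.
With common normal n = (-2, 4, -6) (|n| = 2√14), the distance is |20 − 32|/|n| = 12/(2√14) = 6/√14.

6/√14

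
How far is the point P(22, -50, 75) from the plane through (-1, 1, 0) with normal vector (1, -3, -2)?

The plane has equation n·(r − (-1, 1, 0)) = 0, i.e. n·r = -4.
Then n·(22, -50, 75) - (-4) = 26.
|n| = √(1 + 9 + 4) = √14, so the distance is |26|/√14 = 13√14/7.

26/√14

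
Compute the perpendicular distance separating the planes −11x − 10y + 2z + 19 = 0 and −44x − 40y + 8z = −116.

Divide the second equation by 4 to match normals: −11x − 10y + 2z = -29.
With common normal n = (−11, −10, 2) (|n| = 15), the distance is |(-19) − (-29)|/|n| = 10/15 = 2/3.

2/3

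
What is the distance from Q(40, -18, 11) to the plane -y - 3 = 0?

15

Normal vector n = (0, -1, 0), and n·(40, -18, 11) - 3 = 15.
|n| = √(0 + 1 + 0) = 1, so the distance is |15|/1 = 15.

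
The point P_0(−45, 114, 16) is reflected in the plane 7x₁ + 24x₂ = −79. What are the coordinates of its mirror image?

(-101, -78, 16)

n = (7, 24, 0), |n|² = 625, n·P_0 − (-79) = 2500, so t = 2500/625 = 4.
Foot F = P_0 − 4·n = (−73, 18, 16); the reflection is 2F − P_0 = (−101, −78, 16).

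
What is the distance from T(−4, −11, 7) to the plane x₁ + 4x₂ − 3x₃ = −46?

n = (1, 4, −3); n·P − (-46) = -23; |n| = √26; distance = 23/√26.

23√26/26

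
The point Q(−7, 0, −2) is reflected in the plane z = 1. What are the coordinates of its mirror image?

With n = (0, 0, 1), the signed offset is (n·Q − 1)/|n|² = -3/1 = -3.
Q' = Q − 2t·n = (−7, 0, −2) − (-6)·(0, 0, 1) = (−7, 0, 4).

(-7, 0, 4)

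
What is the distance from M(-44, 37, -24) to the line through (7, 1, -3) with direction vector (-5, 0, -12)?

Direction vector d = (-5, 0, -12).
AP = (-51, 36, -21), and AP × d = (-432, -507, 180).
|AP × d|² = 476073 and |d|² = 169, so the distance is √(476073/169) = √2817 = 3√313.

3√313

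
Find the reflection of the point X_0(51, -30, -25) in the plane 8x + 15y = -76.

With n = (8, 15, 0), the signed offset is (n·X_0 − (-76))/|n|² = 34/289 = 2/17.
X_0' = X_0 − 2t·n = (51, -30, -25) − (4/17)·(8, 15, 0) = (835/17, -570/17, -25).

(835/17, -570/17, -25)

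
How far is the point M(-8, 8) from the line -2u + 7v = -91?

The normal to the line is n = (-2, 7) with |n| = √53.
|n·M − (-91)| = |72 − (-91)| = 163, so the distance is 163/√53 = 163√53/53.

163√53/53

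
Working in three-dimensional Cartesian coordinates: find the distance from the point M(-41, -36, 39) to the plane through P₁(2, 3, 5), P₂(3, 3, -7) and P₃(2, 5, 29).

P₁P₂ = (1, 0, -12) and P₁P₃ = (0, 2, 24), so a normal is n = P₁P₂ × P₁P₃ = (24, -24, 2).
Then n·(-41, -36, 39) - (-14) = -28.
|n| = √(576 + 576 + 4) = 34, so the distance is |-28|/34 = 14/17.

14/17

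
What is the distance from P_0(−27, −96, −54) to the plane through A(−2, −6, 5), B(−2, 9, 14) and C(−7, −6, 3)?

AB = (0, 15, 9) and AC = (−5, 0, −2), so a normal is n = AB × AC = (−30, −45, 75).
n = (−30, −45, 75); n·P − 705 = 375; |n| = 15√38; distance = 375/(15√38) = 25√38/38.

25√38/38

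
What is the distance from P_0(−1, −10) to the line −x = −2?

d = |(-1)·(-1) + 0·(-10) − (-2)| / √(1 + 0) = |3|/1 = 3.

3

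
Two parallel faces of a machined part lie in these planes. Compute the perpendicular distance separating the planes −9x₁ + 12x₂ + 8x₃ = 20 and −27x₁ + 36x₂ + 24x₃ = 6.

Divide the second equation by 3 to match normals: −9x₁ + 12x₂ + 8x₃ = 2.
Both planes have normal n = (−9, 12, 8), |n| = 17. Any point on the first plane is at distance |2 − 20|/|n| = 18/17 from the second.

18/17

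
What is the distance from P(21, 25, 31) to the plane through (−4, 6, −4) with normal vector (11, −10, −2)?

The plane has equation n·(r − (−4, 6, −4)) = 0, i.e. n·r = -96.
Then n·(21, 25, 31) − (−96) = 15.
|n| = √(121 + 100 + 4) = 15, so the distance is |15|/15 = 1.

1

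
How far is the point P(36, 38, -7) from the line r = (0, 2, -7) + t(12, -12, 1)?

Direction vector d = (12, -12, 1).
AP = (36, 36, 0), and AP × d = (36, -36, -864).
|AP × d|² = 749088 and |d|² = 289, so the distance is √(749088/289) = √2592 = 36√2.

36√2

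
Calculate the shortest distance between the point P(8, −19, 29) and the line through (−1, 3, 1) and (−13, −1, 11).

A direction vector is d = (−12, −4, 10).
AP = (9, −22, 28), and AP × d = (−108, −426, −300).
|AP × d|² = 283140 and |d|² = 260, so the distance is √(283140/260) = √1089 = 33.

33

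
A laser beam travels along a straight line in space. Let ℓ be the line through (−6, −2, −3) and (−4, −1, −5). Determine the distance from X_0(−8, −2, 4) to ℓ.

√17

A direction vector is d = (2, 1, −2).
AP = (−2, 0, 7), and AP × d = (−7, 10, −2).
|AP × d|² = 153 and |d|² = 9, so the distance is √(153/9) = √17.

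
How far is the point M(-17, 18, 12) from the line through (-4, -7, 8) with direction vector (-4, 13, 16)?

3√41

Direction vector d = (-4, 13, 16).
AP = (-13, 25, 4); AP·d = 441, |AP|² = 810, |d|² = 441.
distance² = |AP|² − (AP·d)²/|d|² = 810 − 194481/441 = 369, so the distance is 3√41.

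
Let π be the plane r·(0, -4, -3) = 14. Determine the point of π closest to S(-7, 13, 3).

(-7, 1, -6)

n = (0, -4, -3), |n|² = 25, and n·S − 14 = -75.
t = -75/25 = -3, so the foot is S − t·n = (-7, 13, 3) − (-3)·(0, -4, -3) = (-7, 1, -6).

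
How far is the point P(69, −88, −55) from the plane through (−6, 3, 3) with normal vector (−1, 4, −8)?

25/9

The plane has equation n·(r − (−6, 3, 3)) = 0, i.e. n·r = -6.
Then n·(69, −88, −55) − (−6) = 25.
|n| = √(1 + 16 + 64) = 9, so the distance is |25|/9 = 25/9.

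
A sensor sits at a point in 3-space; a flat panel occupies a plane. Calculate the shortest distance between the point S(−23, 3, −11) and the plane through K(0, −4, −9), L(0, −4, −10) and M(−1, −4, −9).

KL = (0, 0, −1) and KM = (−1, 0, 0), so a normal is n = KL × KM = (0, 1, 0).
Then n·(−23, 3, −11) − (−4) = 7.
|n| = √(0 + 1 + 0) = 1, so the distance is |7|/1 = 7.

7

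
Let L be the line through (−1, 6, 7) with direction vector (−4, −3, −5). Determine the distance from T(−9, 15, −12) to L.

3√34

Direction vector d = (−4, −3, −5).
AP = (−8, 9, −19); AP·d = 100, |AP|² = 506, |d|² = 50.
distance² = |AP|² − (AP·d)²/|d|² = 506 − 10000/50 = 306, so the distance is 3√34.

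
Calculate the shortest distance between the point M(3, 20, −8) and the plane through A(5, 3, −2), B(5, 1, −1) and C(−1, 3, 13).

√30/6

AB = (0, −2, 1) and AC = (−6, 0, 15), so a normal is n = AB × AC = (−30, −6, −12).
n = (−30, −6, −12); n·P − (-144) = 30; |n| = 6√30; distance = 30/(6√30) = √30/6.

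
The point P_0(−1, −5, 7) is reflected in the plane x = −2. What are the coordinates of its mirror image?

(-3, -5, 7)

n = (1, 0, 0), |n|² = 1, n·P_0 − (-2) = 1, so t = 1/1 = 1.
Foot F = P_0 − 1·n = (−2, −5, 7); the reflection is 2F − P_0 = (−3, −5, 7).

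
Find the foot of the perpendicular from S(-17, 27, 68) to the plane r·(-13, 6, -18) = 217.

n = (-13, 6, -18), |n|² = 529, and n·S − 217 = -1058.
t = -1058/529 = -2, so the foot is S − t·n = (-17, 27, 68) − (-2)·(-13, 6, -18) = (-43, 39, 32).

(-43, 39, 32)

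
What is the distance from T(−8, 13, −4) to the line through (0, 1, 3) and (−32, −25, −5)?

A direction vector is d = (−32, −26, −8).
AP = (−8, 12, −7), and AP × d = (−278, 160, 592).
|AP × d|² = 453348 and |d|² = 1764, so the distance is √(453348/1764) = √257.

√257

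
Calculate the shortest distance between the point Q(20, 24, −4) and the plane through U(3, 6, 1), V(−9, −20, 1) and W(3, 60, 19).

UV = (−12, −26, 0) and UW = (0, 54, 18), so a normal is n = UV × UW = (−468, 216, −648).
Then n·(20, 24, −4) − (−756) = −828.
|n| = √(219024 + 46656 + 419904) = 828, so the distance is |-828|/828 = 1.

1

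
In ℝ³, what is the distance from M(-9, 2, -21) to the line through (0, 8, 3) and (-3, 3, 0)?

A direction vector is d = (-3, -5, -3).
AP = (-9, -6, -24), and AP × d = (-102, 45, 27).
|AP × d|² = 13158 and |d|² = 43, so the distance is √(13158/43) = √306 = 3√34.

3√34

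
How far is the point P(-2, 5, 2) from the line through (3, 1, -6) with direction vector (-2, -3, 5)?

Direction vector d = (-2, -3, 5).
AP = (-5, 4, 8); AP·d = 38, |AP|² = 105, |d|² = 38.
distance² = |AP|² − (AP·d)²/|d|² = 105 − 1444/38 = 67, so the distance is √67.

√67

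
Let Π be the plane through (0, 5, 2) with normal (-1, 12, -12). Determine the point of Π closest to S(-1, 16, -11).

(0, 4, 1)

n = (-1, 12, -12), |n|² = 289, and n·S − 36 = 289.
t = 289/289 = 1, so the foot is S − t·n = (-1, 16, -11) − 1·(-1, 12, -12) = (0, 4, 1).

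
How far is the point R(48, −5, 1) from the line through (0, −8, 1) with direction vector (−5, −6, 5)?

9√19

Direction vector d = (−5, −6, 5).
AP = (48, 3, 0), and AP × d = (15, −240, −273).
|AP × d|² = 132354 and |d|² = 86, so the distance is √(132354/86) = √1539 = 9√19.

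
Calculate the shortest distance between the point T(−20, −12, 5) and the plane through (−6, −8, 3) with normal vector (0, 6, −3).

2√5

The plane has equation n·(r − (−6, −8, 3)) = 0, i.e. n·r = -57.
Then n·(−20, −12, 5) − (−57) = −30.
|n| = √(0 + 36 + 9) = 3√5, so the distance is |-30|/(3√5) = 2√5.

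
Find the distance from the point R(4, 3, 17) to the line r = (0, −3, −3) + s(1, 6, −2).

Direction vector d = (1, 6, −2).
AP = (4, 6, 20), and AP × d = (−132, 28, 18).
|AP × d|² = 18532 and |d|² = 41, so the distance is √(18532/41) = √452 = 2√113.

2√113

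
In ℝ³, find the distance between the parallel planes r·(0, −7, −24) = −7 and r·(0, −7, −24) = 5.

12/25

Both planes have normal n = (0, −7, −24), |n| = 25. Any point on the first plane is at distance |5 − (-7)|/|n| = 12/25 from the second.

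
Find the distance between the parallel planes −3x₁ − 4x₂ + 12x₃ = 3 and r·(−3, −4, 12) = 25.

22/13

Both planes have normal n = (−3, −4, 12), |n| = 13. Any point on the first plane is at distance |25 − 3|/|n| = 22/13 from the second.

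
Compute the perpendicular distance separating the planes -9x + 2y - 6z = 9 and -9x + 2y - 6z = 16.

7/11

Both planes have normal n = (-9, 2, -6), |n| = 11. Any point on the first plane is at distance |16 − 9|/|n| = 7/11 from the second.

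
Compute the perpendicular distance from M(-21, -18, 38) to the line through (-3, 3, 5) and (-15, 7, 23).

3√85

A direction vector is d = (-12, 4, 18).
AP = (-18, -21, 33), and AP × d = (-510, -72, -324).
|AP × d|² = 370260 and |d|² = 484, so the distance is √(370260/484) = √765 = 3√85.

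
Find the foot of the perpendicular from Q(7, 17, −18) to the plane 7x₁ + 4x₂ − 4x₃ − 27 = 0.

(-7, 9, -10)

The perpendicular from Q has direction n = (7, 4, −4): r = (7, 17, −18) + t(7, 4, −4).
Substitute into the plane: n·(Q + tn) = 27 gives 189 + 81t = 27, so t = -2.
Foot = (7, 17, −18) + (-2)·(7, 4, −4) = (−7, 9, −10).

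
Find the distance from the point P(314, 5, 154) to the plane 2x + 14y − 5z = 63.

9

Normal vector n = (2, 14, −5), and n·(314, 5, 154) − 63 = −135.
|n| = √(4 + 196 + 25) = 15, so the distance is |-135|/15 = 9.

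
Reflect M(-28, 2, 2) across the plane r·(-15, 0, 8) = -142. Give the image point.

n = (-15, 0, 8), |n|² = 289, n·M − (-142) = 578, so t = 578/289 = 2.
Foot F = M − 2·n = (2, 2, -14); the reflection is 2F − M = (32, 2, -30).

(32, 2, -30)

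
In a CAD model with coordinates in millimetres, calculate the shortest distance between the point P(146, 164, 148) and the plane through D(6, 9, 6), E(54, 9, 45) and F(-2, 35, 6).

DE = (48, 0, 39) and DF = (-8, 26, 0), so a normal is n = DE × DF = (-1014, -312, 1248).
Then n·(146, 164, 148) - (-1404) = -13104.
|n| = √(1028196 + 97344 + 1557504) = 1638, so the distance is |-13104|/1638 = 8.

8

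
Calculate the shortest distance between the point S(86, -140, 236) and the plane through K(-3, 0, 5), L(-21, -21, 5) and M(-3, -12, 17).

7

KL = (-18, -21, 0) and KM = (0, -12, 12), so a normal is n = KL × KM = (-252, 216, 216).
n = (-252, 216, 216); n·P − 1836 = -2772; |n| = 396; distance = 2772/396 = 7.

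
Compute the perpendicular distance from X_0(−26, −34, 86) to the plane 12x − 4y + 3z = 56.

n = (12, −4, 3); n·P − 56 = 26; |n| = 13; distance = 26/13 = 2.

2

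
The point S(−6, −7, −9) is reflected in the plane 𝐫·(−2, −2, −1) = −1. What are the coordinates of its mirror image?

(10, 9, -1)

n = (−2, −2, −1), |n|² = 9, n·S − (-1) = 36, so t = 36/9 = 4.
Foot F = S − 4·n = (2, 1, −5); the reflection is 2F − S = (10, 9, −1).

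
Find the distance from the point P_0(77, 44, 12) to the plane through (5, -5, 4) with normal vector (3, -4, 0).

The plane has equation n·(r − (5, -5, 4)) = 0, i.e. n·r = 35.
n = (3, -4, 0); n·P − 35 = 20; |n| = 5; distance = 20/5 = 4.

4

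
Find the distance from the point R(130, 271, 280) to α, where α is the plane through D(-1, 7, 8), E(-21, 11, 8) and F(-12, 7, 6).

DE = (-20, 4, 0) and DF = (-11, 0, -2), so a normal is n = DE × DF = (-8, -40, 44).
d = |(-8)·130 + (-40)·271 + 44·280 − 80| / √(64 + 1600 + 1936) = |360| / 60 = 6.

6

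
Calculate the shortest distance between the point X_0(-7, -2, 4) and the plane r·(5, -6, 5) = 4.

7/√86

n = (5, -6, 5); n·P − 4 = -7; |n| = √86; distance = 7/√86 = 7√86/86.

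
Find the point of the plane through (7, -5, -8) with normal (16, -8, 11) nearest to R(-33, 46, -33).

The perpendicular from R has direction n = (16, -8, 11): r = (-33, 46, -33) + μ(16, -8, 11).
Substitute into the plane: n·(R + μn) = 64 gives -1259 + 441μ = 64, so μ = 3.
Foot = (-33, 46, -33) + 3·(16, -8, 11) = (15, 22, 0).

(15, 22, 0)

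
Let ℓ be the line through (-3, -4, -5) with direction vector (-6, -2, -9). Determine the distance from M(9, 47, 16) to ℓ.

Direction vector d = (-6, -2, -9).
AP = (12, 51, 21), and AP × d = (-417, -18, 282).
|AP × d|² = 253737 and |d|² = 121, so the distance is √(253737/121) = √2097 = 3√233.

3√233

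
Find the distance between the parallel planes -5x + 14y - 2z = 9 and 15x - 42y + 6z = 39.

Divide the second equation by -3 to match normals: -5x + 14y - 2z = -13.
With common normal n = (-5, 14, -2) (|n| = 15), the distance is |9 − (-13)|/|n| = 22/15.

22/15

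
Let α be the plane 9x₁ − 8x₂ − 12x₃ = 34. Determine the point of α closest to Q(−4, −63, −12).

(-22, -47, 12)

The perpendicular from Q has direction n = (9, −8, −12): r = (−4, −63, −12) + μ(9, −8, −12).
Substitute into the plane: n·(Q + μn) = 34 gives 612 + 289μ = 34, so μ = -2.
Foot = (−4, −63, −12) + (-2)·(9, −8, −12) = (−22, −47, 12).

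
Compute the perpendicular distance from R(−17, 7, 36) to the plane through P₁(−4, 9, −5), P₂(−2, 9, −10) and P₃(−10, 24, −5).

P₁P₂ = (2, 0, −5) and P₁P₃ = (−6, 15, 0), so a normal is n = P₁P₂ × P₁P₃ = (75, 30, 30).
Then n·(−17, 7, 36) − (−180) = 195.
|n| = √(5625 + 900 + 900) = 15√33, so the distance is |195|/(15√33) = 13/√33.

13√33/33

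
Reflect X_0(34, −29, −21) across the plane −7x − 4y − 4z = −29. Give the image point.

(292/9, -269/9, -197/9)

With n = (−7, −4, −4), the signed offset is (n·X_0 − (-29))/|n|² = -9/81 = -1/9.
X_0' = X_0 − 2t·n = (34, −29, −21) − (-2/9)·(−7, −4, −4) = (292/9, −269/9, −197/9).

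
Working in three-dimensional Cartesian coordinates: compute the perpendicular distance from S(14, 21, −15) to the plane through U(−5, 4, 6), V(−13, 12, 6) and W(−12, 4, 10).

1/3

UV = (−8, 8, 0) and UW = (−7, 0, 4), so a normal is n = UV × UW = (32, 32, 56).
d = |32·14 + 32·21 + 56·(-15) − 304| / √(1024 + 1024 + 3136) = |-24| / 72 = 1/3.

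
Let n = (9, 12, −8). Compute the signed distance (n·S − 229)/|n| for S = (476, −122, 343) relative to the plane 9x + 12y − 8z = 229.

n·S − 229 = -153.
|n| = 17, so the signed distance is -153/17 = -9.

-9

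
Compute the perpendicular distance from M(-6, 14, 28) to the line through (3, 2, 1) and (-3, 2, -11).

3√61

A direction vector is d = (-6, 0, -12).
AP = (-9, 12, 27), and AP × d = (-144, -270, 72).
|AP × d|² = 98820 and |d|² = 180, so the distance is √(98820/180) = √549 = 3√61.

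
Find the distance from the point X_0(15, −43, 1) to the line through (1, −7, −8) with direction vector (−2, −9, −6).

33

Direction vector d = (−2, −9, −6).
AP = (14, −36, 9), and AP × d = (297, 66, −198).
|AP × d|² = 131769 and |d|² = 121, so the distance is √(131769/121) = √1089 = 33.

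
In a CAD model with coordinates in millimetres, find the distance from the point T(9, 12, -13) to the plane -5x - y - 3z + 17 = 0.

√35/35

Normal vector n = (-5, -1, -3), and n·(9, 12, -13) - (-17) = -1.
|n| = √(25 + 1 + 9) = √35, so the distance is |-1|/√35 = 1/√35.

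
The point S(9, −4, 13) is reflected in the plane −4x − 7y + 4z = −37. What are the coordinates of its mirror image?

n = (−4, −7, 4), |n|² = 81, n·S − (-37) = 81, so t = 81/81 = 1.
Foot F = S − 1·n = (13, 3, 9); the reflection is 2F − S = (17, 10, 5).

(17, 10, 5)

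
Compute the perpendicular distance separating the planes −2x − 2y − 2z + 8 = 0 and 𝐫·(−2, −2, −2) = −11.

With common normal n = (−2, −2, −2) (|n| = 2√3), the distance is |(-8) − (-11)|/|n| = 3/(2√3) = √3/2.

√3/2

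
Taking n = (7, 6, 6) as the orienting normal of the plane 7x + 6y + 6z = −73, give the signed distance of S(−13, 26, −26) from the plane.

-18/11

n·S − (-73) = -18.
|n| = 11, so the signed distance is -18/11.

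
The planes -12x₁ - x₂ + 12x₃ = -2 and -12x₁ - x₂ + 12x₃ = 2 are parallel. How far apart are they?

4/17

With common normal n = (-12, -1, 12) (|n| = 17), the distance is |(-2) − 2|/|n| = 4/17.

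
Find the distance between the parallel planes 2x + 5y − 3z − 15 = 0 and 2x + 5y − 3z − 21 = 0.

6/√38

With common normal n = (2, 5, −3) (|n| = √38), the distance is |15 − 21|/|n| = 6/√38.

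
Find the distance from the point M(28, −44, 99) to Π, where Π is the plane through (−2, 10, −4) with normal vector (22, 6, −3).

27/23

The plane has equation n·(r − (−2, 10, −4)) = 0, i.e. n·r = 28.
Then n·(28, −44, 99) − 28 = 27.
|n| = √(484 + 36 + 9) = 23, so the distance is |27|/23 = 27/23.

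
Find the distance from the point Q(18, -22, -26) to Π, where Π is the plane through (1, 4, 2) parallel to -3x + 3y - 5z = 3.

11/√43

Parallel planes share the normal n = (-3, 3, -5); since (1, 4, 2) lies on the plane, its equation is -3x + 3y - 5z = -1.
Then n·(18, -22, -26) - (-1) = 11.
|n| = √(9 + 9 + 25) = √43, so the distance is |11|/√43 = 11√43/43.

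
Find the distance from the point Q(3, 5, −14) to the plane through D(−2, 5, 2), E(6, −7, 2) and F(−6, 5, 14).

DE = (8, −12, 0) and DF = (−4, 0, 12), so a normal is n = DE × DF = (−144, −96, −48).
n = (−144, −96, −48); n·P − (-288) = 48; |n| = 48√14; distance = 48/(48√14) = 1/√14.

1/√14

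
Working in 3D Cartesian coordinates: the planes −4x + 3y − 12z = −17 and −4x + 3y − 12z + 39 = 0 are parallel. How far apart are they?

22/13

Both planes have normal n = (−4, 3, −12), |n| = 13. Any point on the first plane is at distance |(-39) − (-17)|/|n| = 22/13 from the second.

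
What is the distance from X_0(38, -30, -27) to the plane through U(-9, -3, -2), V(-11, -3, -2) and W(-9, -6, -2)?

25

UV = (-2, 0, 0) and UW = (0, -3, 0), so a normal is n = UV × UW = (0, 0, 6).
n = (0, 0, 6); n·P − (-12) = -150; |n| = 6; distance = 150/6 = 25.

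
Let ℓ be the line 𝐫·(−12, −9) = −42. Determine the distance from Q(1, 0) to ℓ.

d = |(-12)·1 + (-9)·0 − (-42)| / √(144 + 81) = |30|/15 = 2.

2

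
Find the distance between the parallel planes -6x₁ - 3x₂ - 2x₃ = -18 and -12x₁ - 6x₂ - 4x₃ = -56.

10/7

Divide the second equation by 2 to match normals: -6x₁ - 3x₂ - 2x₃ = -28.
Both planes have normal n = (-6, -3, -2), |n| = 7. Any point on the first plane is at distance |(-28) − (-18)|/|n| = 10/7 from the second.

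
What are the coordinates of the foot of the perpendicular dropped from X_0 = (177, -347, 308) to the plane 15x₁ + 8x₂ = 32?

(3144/17, -5827/17, 308)

The perpendicular from X_0 has direction n = (15, 8, 0): r = (177, -347, 308) + t(15, 8, 0).
Substitute into the plane: n·(X_0 + tn) = 32 gives -121 + 289t = 32, so t = 9/17.
Foot = (177, -347, 308) + (9/17)·(15, 8, 0) = (3144/17, -5827/17, 308).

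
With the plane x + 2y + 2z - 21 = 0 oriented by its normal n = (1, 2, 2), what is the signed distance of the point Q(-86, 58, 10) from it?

n·Q − 21 = 29.
|n| = 3, so the signed distance is 29/3.

29/3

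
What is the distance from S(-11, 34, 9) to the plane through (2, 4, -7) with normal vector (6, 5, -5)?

The plane has equation n·(r − (2, 4, -7)) = 0, i.e. n·r = 67.
n = (6, 5, -5); n·P − 67 = -8; |n| = √86; distance = 8/√86.

4√86/43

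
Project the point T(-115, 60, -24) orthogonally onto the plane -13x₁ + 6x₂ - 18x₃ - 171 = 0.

n = (-13, 6, -18), |n|² = 529, and n·T − 171 = 2116.
t = 2116/529 = 4, so the foot is T − t·n = (-115, 60, -24) − 4·(-13, 6, -18) = (-63, 36, 48).

(-63, 36, 48)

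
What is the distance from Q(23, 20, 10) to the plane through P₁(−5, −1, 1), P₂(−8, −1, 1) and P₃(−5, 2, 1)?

9

P₁P₂ = (−3, 0, 0) and P₁P₃ = (0, 3, 0), so a normal is n = P₁P₂ × P₁P₃ = (0, 0, −9).
n = (0, 0, −9); n·P − (-9) = -81; |n| = 9; distance = 81/9 = 9.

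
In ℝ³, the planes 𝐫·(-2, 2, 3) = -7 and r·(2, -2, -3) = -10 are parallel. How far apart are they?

Divide the second equation by -1 to match normals: -2x + 2y + 3z = 10.
With common normal n = (-2, 2, 3) (|n| = √17), the distance is |(-7) − 10|/|n| = 17/√17 = √17.

√17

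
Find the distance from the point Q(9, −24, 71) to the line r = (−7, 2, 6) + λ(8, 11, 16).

Direction vector d = (8, 11, 16).
AP = (16, −26, 65); AP·d = 882, |AP|² = 5157, |d|² = 441.
distance² = |AP|² − (AP·d)²/|d|² = 5157 − 777924/441 = 3393, so the distance is 3√377.

3√377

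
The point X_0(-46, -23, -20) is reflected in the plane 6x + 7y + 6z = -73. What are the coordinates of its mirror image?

n = (6, 7, 6), |n|² = 121, n·X_0 − (-73) = -484, so t = -484/121 = -4.
Foot F = X_0 − (-4)·n = (-22, 5, 4); the reflection is 2F − X_0 = (2, 33, 28).

(2, 33, 28)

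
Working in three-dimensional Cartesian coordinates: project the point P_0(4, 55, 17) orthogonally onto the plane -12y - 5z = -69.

n = (0, -12, -5), |n|² = 169, and n·P_0 − (-69) = -676.
t = -676/169 = -4, so the foot is P_0 − t·n = (4, 55, 17) − (-4)·(0, -12, -5) = (4, 7, -3).

(4, 7, -3)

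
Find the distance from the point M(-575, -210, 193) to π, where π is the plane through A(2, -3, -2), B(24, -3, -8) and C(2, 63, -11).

9

AB = (22, 0, -6) and AC = (0, 66, -9), so a normal is n = AB × AC = (396, 198, 1452).
Then n·(-575, -210, 193) - (-2706) = 13662.
|n| = √(156816 + 39204 + 2108304) = 1518, so the distance is |13662|/1518 = 9.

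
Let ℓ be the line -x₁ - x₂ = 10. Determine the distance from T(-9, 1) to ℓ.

d = |(-1)·(-9) + (-1)·1 − 10| / √(1 + 1) = |-2|/√2 = √2.

√2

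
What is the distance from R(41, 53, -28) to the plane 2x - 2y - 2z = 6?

13/√3

n = (2, -2, -2); n·P − 6 = 26; |n| = 2√3; distance = 26/(2√3) = 13/√3.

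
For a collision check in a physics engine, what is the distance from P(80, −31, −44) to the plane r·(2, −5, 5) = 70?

25√6/18

Normal vector n = (2, −5, 5), and n·(80, −31, −44) − 70 = 25.
|n| = √(4 + 25 + 25) = 3√6, so the distance is |25|/(3√6) = 25/(3√6).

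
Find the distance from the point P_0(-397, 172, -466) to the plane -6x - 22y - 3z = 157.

d = |(-6)·(-397) + (-22)·172 + (-3)·(-466) − 157| / √(36 + 484 + 9) = |-161| / 23 = 7.

7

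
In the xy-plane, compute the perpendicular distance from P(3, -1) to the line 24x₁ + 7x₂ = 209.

d = |24·3 + 7·(-1) − 209| / √(576 + 49) = |-144|/25 = 144/25.

144/25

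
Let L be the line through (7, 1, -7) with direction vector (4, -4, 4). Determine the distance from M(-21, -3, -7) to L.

Direction vector d = (4, -4, 4).
AP = (-28, -4, 0); AP·d = -96, |AP|² = 800, |d|² = 48.
distance² = |AP|² − (AP·d)²/|d|² = 800 − 9216/48 = 608, so the distance is 4√38.

4√38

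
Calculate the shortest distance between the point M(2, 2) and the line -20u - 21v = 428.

The normal to the line is n = (-20, -21) with |n| = 29.
|n·M − 428| = |-82 − 428| = 510, so the distance is 510/29.

510/29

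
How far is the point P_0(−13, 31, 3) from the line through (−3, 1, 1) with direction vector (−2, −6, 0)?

2√91

Direction vector d = (−2, −6, 0).
AP = (−10, 30, 2); AP·d = -160, |AP|² = 1004, |d|² = 40.
distance² = |AP|² − (AP·d)²/|d|² = 1004 − 25600/40 = 364, so the distance is 2√91.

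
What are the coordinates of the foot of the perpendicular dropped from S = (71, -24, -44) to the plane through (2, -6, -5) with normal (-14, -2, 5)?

The perpendicular from S has direction n = (-14, -2, 5): r = (71, -24, -44) + μ(-14, -2, 5).
Substitute into the plane: n·(S + μn) = -41 gives -1166 + 225μ = -41, so μ = 5.
Foot = (71, -24, -44) + 5·(-14, -2, 5) = (1, -34, -19).

(1, -34, -19)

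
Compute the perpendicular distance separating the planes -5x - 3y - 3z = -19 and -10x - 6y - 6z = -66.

14√43/43

Divide the second equation by 2 to match normals: -5x - 3y - 3z = -33.
With common normal n = (-5, -3, -3) (|n| = √43), the distance is |(-19) − (-33)|/|n| = 14/√43.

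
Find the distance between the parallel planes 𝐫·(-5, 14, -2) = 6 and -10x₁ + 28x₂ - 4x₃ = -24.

Divide the second equation by 2 to match normals: -5x₁ + 14x₂ - 2x₃ = -12.
With common normal n = (-5, 14, -2) (|n| = 15), the distance is |6 − (-12)|/|n| = 18/15 = 6/5.

6/5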